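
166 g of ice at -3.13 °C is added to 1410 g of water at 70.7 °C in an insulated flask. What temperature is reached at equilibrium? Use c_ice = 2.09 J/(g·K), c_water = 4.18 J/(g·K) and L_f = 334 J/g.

T_f ≈ 54.7 °C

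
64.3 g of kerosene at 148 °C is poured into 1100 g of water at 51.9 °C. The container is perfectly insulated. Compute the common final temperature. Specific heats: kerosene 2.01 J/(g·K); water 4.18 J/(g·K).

T_f ≈ 54.5 °C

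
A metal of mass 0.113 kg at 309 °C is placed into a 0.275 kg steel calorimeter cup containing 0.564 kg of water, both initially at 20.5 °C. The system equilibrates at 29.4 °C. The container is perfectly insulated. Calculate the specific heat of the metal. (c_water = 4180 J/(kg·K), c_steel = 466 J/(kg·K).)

c ≈ 700 J/(kg·K)

Taking heat into each body as positive, Σ m c ΔT = 0:
0.113×c×(29.4 − 309) + 0.564×4180×(29.4 − 20.5) + 0.275×466×(29.4 − 20.5) = 0
-31.59 c = -22122
c = -22122/-31.59 ≈ 700.2 J/(kg·K)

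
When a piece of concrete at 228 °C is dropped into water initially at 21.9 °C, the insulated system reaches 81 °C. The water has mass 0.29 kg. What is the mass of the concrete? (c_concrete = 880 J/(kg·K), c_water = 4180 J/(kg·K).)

m ≈ 0.554 kg

Heat lost by the concrete = heat gained by the water:
m·880·(228 − 81) = 0.29·4180·(81 − 21.9)
129360 m = 71641  ⇒  m ≈ 0.5538 kg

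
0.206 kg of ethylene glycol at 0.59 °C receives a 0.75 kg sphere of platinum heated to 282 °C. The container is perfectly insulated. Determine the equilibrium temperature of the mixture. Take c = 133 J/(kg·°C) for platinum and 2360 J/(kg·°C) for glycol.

Taking heat into each body as positive, Σ m c ΔT = 0:
0.75·133·(T − 282) + 0.206·2360·(T − 0.59) = 0
99.75(T − 282) + 486.16(T − 0.59) = 0
(99.75 + 486.16) T = 99.75·282 + 486.16·0.59
T = 28416 / 585.91 = 48.5 °C

T_f ≈ 48.5 °C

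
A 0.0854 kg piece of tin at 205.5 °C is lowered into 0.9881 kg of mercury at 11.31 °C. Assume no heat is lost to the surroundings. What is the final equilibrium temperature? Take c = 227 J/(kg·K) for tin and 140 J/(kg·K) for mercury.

Taking heat into each body as positive, Σ m c ΔT = 0:
0.0854*227*(T − 205.5) + 0.9881*140*(T − 11.31) = 0
19.39(T − 205.5) + 138.33(T − 11.31) = 0
(19.39 + 138.33) T = 19.39*205.5 + 138.33*11.31
T = 5548.3 / 157.72 = 35.2 °C

T_f ≈ 35.2 °C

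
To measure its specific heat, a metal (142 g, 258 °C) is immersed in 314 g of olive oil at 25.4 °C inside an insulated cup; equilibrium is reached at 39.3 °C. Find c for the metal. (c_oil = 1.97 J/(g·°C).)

c ≈ 0.277 J/(g·°C)

m_s c (T_s − T_f) = m_oil c_oil (T_f − T_0):
142·c·(258 − 39.3) = 314·1.97·(39.3 − 25.4)
31055 c = 8598.3  ⇒  c ≈ 0.2769 J/(g·°C)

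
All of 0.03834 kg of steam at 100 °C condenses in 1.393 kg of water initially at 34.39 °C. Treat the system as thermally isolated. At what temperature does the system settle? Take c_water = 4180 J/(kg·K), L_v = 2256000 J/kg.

T_f ≈ 50.6 °C

Heat gained plus heat lost sum to zero:
steam→water at 100 °C releases m L_v = 0.03834×2256000 = 86495
  condensate cools 100→T: 0.03834×4180×(T − 100) = 160.26(T − 100)
  water warms: 1.393×4180×(T − 34.39) = 5822.7(T − 34.39)
5983 T = 86495 + 16026 + 200244 = 302765
T ≈ 50.60 °C — below 100 °C, confirming all the steam condensed.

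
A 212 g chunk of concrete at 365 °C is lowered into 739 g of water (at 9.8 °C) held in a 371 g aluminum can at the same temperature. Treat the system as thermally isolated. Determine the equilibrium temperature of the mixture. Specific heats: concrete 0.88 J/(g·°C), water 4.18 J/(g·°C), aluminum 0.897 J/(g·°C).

Energy conservation, ΣQ = 0:
212·0.88·(T − 365) + 739·4.18·(T − 9.8) + 371·0.897·(T − 9.8) = 0
3608.4 T = 101628
T = 101628 / 3608.4 = 28.2 °C

T_f ≈ 28.2 °C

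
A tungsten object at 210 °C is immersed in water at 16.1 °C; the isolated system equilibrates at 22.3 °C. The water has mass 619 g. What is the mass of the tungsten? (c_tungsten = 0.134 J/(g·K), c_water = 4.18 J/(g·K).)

m ≈ 638 g

Heat lost by the tungsten = heat gained by the water:
m·0.134·(210 − 22.3) = 619·4.18·(22.3 − 16.1)
25.15 m = 16042  ⇒  m ≈ 637.8 g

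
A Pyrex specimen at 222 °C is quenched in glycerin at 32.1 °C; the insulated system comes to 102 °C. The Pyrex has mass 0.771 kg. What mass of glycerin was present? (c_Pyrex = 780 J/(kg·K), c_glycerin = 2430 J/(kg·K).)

Conservation of energy gives ΣQ = 0:
0.771×780×(102 − 222) + m×2430×(102 − 32.1) = 0
169857 m = 72166
m = 72166/169857 ≈ 0.4249 kg

m ≈ 0.425 kg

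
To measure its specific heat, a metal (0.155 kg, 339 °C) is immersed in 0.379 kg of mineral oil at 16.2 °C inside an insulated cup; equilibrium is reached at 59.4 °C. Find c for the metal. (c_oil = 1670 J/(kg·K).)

Conservation of energy gives ΣQ = 0:
0.155×c×(59.4 − 339) + 0.379×1670×(59.4 − 16.2) = 0
-43.34 c = -27343
c = -27343/-43.34 ≈ 630.9 J/(kg·K)

c ≈ 631 J/(kg·K)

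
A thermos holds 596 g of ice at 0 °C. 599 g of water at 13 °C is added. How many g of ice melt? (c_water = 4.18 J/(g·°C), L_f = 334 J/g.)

m_melted ≈ 97.5 g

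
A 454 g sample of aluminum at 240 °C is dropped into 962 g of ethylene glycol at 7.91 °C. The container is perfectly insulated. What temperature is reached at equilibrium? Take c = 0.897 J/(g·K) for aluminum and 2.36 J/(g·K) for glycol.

Conservation of energy gives ΣQ = 0:
454×0.897×(T − 240) + 962×2.36×(T − 7.91) = 0
407.24(T − 240) + 2270.3(T − 7.91) = 0
2677.6 T = 115695
T = 115695 / 2677.6 = 43.2 °C

T_f ≈ 43.2 °C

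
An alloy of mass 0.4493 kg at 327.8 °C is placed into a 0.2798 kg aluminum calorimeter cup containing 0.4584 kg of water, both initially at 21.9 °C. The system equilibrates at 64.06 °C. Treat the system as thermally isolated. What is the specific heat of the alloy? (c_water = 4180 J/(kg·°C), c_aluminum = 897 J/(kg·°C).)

c ≈ 771 J/(kg·°C)

Net heat exchanged in the isolated system is zero:
0.4493×c×(64.06 − 327.8) + 0.4584×4180×(64.06 − 21.9) + 0.2798×897×(64.06 − 21.9) = 0
-118.5 c = -91365
c = -91365/-118.5 ≈ 771 J/(kg·°C)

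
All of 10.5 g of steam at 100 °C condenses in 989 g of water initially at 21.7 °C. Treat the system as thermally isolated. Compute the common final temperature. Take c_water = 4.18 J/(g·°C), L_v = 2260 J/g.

T_f ≈ 28.2 °C

Net heat exchanged in the isolated system is zero:
steam→water at 100 °C releases m L_v = 10.5×2260 = 23730
  condensate cools 100→T: 10.5×4.18×(T − 100) = 43.89(T − 100)
  water warms: 989×4.18×(T − 21.7) = 4134(T − 21.7)
4177.9 T = 23730 + 4389 + 89708 = 117827
T ≈ 28.20 °C — below 100 °C, confirming all the steam condensed.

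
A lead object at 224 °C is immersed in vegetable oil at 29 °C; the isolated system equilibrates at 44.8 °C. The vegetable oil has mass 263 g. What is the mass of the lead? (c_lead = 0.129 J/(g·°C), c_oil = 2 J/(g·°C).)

|Q_lead| = |Q_oil|:
m·0.129·(224 − 44.8) = 263·2·(44.8 − 29)
23.12 m = 8310.8  ⇒  m ≈ 359.5 g

m ≈ 360 g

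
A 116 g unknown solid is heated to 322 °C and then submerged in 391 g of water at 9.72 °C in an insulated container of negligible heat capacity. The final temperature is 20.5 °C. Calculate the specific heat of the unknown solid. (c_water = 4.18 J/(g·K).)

Heat gained plus heat lost sum to zero:
116×c×(20.5 − 322) + 391×4.18×(20.5 − 9.72) = 0
-34974 c = -17619
c = -17619/-34974 ≈ 0.5038 J/(g·K)

c ≈ 0.504 J/(g·K)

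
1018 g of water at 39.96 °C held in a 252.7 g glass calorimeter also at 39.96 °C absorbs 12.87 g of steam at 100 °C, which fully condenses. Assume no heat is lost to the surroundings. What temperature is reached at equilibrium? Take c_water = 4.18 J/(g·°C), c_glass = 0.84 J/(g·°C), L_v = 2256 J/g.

Setting the total heat transfer to zero:
latent heat released on condensation: 12.87·2256 = 29035; condensate cools 100→T: 12.87·4.18·(T − 100) = 53.8(T − 100); original water: 4255.2(T − 39.96); cup: 212.27(T − 39.96)
4521.3 T = 29035 + 5379.7 + 178522 = 212936
T ≈ 47.10 °C — below 100 °C, confirming all the steam condensed.

T_f ≈ 47.1 °C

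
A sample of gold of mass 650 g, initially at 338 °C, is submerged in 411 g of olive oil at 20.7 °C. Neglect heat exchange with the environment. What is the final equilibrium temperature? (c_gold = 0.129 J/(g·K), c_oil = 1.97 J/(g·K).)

T_f ≈ 50.5 °C

Taking heat into each body as positive, Σ m c ΔT = 0:
650*0.129*(T − 338) + 411*1.97*(T − 20.7) = 0
(83.85 + 809.67) T = 83.85*338 + 809.67*20.7
T = 45101/893.52 ≈ 50.48 °C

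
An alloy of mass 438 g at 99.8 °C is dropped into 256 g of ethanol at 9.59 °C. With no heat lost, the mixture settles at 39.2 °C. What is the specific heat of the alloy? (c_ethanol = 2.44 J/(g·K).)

c ≈ 0.697 J/(g·K)

Heat lost by the alloy = heat gained by the ethanol:
438·c·(99.8 − 39.2) = 256·2.44·(39.2 − 9.59)
26543 c = 18496  ⇒  c ≈ 0.6968 J/(g·K)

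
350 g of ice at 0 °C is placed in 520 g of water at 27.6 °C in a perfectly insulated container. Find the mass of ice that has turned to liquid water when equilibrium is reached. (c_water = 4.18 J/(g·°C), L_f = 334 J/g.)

Heat available from the water dropping to 0 °C: 520×4.18×27.6 = 59991 J.
Melting all 350 g of ice would need 350×334 = 116900 J.
59991 J < 116900 J, so only part of the ice melts and the system sits at 0 °C.
Mass melted = 59991/334 ≈ 179.6 g.

m_melted ≈ 180 g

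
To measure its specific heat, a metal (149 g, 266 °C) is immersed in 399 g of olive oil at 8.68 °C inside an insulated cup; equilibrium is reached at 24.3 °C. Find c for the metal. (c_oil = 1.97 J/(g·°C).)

c ≈ 0.341 J/(g·°C)

Setting the total heat transfer to zero:
149·c·(24.3 − 266) + 399·1.97·(24.3 − 8.68) = 0
-36013 c = -12278
c = -12278/-36013 ≈ 0.3409 J/(g·°C)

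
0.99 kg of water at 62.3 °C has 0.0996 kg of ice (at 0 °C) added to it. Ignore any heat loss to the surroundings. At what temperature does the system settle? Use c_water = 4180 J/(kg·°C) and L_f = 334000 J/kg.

Let T be the final temperature. ΣQ_i = 0:
fusion: m_ice L_f = 0.0996·334000 = 33266; warm the meltwater: 416.33 T; water cools: 0.99·4180·(T − 62.3) = 4138.2(T − 62.3)
4554.5 T = 257810 − 33266 = 224543
T ≈ 49.30 °C. Since T > 0 °C, the all-ice-melts assumption holds.

T_f ≈ 49.3 °C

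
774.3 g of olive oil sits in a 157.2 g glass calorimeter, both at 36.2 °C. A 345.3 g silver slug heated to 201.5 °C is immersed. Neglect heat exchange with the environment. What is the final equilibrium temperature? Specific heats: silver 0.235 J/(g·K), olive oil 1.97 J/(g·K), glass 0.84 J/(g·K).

Conservation of energy gives ΣQ = 0:
345.3*0.235*(T − 201.5) + 774.3*1.97*(T − 36.2) + 157.2*0.84*(T − 36.2) = 0
81.15(T − 201.5) + 1525.4(T − 36.2) + 132.05(T − 36.2) = 0
(81.15 + 1525.4 + 132.05) T = 81.15*201.5 + 1525.4*36.2 + 132.05*36.2
T = 76349 / 1738.6 = 43.9 °C

T_f ≈ 43.9 °C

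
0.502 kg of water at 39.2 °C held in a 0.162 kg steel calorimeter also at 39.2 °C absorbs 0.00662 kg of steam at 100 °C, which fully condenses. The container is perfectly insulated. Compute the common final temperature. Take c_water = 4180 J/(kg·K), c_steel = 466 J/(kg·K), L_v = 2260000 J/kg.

T_f ≈ 46.8 °C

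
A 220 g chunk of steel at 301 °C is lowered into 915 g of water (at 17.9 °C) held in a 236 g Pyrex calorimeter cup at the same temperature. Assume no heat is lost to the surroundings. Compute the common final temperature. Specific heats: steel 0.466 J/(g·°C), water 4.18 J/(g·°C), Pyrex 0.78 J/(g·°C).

T_f ≈ 25.0 °C

Conservation of energy gives ΣQ = 0:
220*0.466*(T − 301) + 915*4.18*(T − 17.9) + 236*0.78*(T − 17.9) = 0
(102.52 + 3824.7 + 184.08) T = 102.52*301 + 3824.7*17.9 + 184.08*17.9
T = 102616/4111.3 ≈ 24.96 °C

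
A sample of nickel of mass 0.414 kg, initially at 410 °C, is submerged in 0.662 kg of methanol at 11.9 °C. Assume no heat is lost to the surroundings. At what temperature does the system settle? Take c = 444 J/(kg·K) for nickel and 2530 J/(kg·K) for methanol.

T_f ≈ 51.3 °C

Taking heat into each body as positive, Σ m c ΔT = 0:
0.414·444·(T − 410) + 0.662·2530·(T − 11.9) = 0
(183.82 + 1674.9) T = 183.82·410 + 1674.9·11.9
T ≈ 51.27 °C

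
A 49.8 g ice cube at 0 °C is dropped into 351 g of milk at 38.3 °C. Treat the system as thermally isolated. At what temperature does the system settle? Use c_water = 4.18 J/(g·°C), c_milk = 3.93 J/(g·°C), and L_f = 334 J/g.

T_f ≈ 22.8 °C

Sum of m c ΔT and latent-heat terms is zero:
fusion: m_ice L_f = 49.8×334 = 16633; warm the meltwater: 208.16 T; milk cools: 351×3.93×(T − 38.3) = 1379.4(T − 38.3)
1587.6 T = 52832 − 16633 = 36199
T ≈ 22.80 °C (positive, so assuming full melt was valid).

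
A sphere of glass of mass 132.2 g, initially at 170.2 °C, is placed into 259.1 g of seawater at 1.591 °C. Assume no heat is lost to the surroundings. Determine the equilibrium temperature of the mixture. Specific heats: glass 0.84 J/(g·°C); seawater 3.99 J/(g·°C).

T_f ≈ 17.9 °C

Set heat shed by the hot body equal to heat absorbed by the cold body:
132.2×0.84×(170.2 − T) = 259.1×3.99×(T − 1.591)
111.05(170.2 − T) = 1033.8(T − 1.591)
1144.9 T = 20545  ⇒  T ≈ 17.95 °C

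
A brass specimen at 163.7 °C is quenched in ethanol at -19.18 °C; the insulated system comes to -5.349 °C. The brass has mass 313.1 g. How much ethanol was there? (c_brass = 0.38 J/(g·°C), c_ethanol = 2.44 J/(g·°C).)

m ≈ 596 g

|Q_brass| = |Q_ethanol|:
313.1·0.38·(163.7 − -5.349) = m·2.44·(-5.349 − (-19.18))
33.75 m = 20113  ⇒  m ≈ 596 g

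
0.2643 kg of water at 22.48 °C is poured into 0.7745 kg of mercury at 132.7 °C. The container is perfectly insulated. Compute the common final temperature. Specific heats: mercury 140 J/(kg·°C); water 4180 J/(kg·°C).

T_f ≈ 32.3 °C

T_f = Σ m_i c_i T_i / Σ m_i c_i:
T_f = (108.43×132.7 + 1104.8×22.48) / (108.43 + 1104.8)
    = 39224 / 1213.2 ≈ 32.33 °C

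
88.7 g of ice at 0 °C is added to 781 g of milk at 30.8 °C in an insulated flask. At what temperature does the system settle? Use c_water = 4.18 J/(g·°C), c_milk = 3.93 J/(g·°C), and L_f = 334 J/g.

T_f ≈ 18.9 °C

Net heat exchanged in the isolated system is zero:
fusion: m_ice L_f = 88.7·334 = 29626
  warm the meltwater: 370.77 T
  milk cools: 781·3.93·(T − 30.8) = 3069.3(T − 30.8)
3440.1 T = 94535 − 29626 = 64910
T ≈ 18.87 °C (positive, so assuming full melt was valid).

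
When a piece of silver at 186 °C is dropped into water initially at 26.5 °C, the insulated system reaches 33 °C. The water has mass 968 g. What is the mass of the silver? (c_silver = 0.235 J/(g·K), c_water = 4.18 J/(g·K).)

Net heat exchanged in the isolated system is zero:
m·0.235·(33 − 186) + 968·4.18·(33 − 26.5) = 0
-35.95 m = -26301
m = -26301/-35.95 ≈ 731.5 g

m ≈ 731 g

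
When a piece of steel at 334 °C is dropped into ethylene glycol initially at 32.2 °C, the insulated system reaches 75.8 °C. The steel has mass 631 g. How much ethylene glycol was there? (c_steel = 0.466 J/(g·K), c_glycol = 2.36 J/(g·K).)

m ≈ 738 g

Heat lost by the steel = heat gained by the glycol:
631·0.466·(334 − 75.8) = m·2.36·(75.8 − 32.2)
102.9 m = 75923  ⇒  m ≈ 737.9 g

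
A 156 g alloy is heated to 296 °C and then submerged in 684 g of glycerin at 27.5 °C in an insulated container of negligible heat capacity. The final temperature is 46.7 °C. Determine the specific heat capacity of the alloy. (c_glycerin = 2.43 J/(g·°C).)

c ≈ 0.821 J/(g·°C)

Taking heat into each body as positive, Σ m c ΔT = 0:
156×c×(46.7 − 296) + 684×2.43×(46.7 − 27.5) = 0
-38891 c = -31913
c = -31913/-38891 ≈ 0.8206 J/(g·°C)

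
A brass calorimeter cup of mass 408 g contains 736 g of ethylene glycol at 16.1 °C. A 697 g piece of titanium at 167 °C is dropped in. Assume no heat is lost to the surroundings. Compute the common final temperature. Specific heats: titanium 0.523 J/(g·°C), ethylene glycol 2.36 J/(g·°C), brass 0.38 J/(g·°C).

T_f ≈ 40.5 °C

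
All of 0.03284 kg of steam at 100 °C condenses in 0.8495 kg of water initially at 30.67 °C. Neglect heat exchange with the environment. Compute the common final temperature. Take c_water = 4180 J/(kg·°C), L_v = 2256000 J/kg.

Setting the total heat transfer to zero:
condense steam: −0.03284×2256000 = −74087; condensed water 100 °C→T: 137.27(T − 100); original water: 3550.9(T − 30.67)
3688.2 T = 74087 + 13727 + 108906 = 196721
T ≈ 53.34 °C (< 100 °C, so full condensation is consistent).

T_f ≈ 53.3 °C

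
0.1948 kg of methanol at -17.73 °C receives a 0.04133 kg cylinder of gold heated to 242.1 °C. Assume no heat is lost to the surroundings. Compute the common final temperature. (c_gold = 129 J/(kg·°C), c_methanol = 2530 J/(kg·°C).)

Setting the total heat transfer to zero:
0.04133*129*(T − 242.1) + 0.1948*2530*(T − (-17.73)) = 0
5.332(T − 242.1) + 492.84(T − (-17.73)) = 0
498.18 T = -7447.4
T = -7447.4 / 498.18 = -14.9 °C

T_f ≈ -14.9 °C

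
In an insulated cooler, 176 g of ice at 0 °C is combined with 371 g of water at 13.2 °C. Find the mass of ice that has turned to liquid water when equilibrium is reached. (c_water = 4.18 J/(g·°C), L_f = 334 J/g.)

m_melted ≈ 61.3 g

Heat available from the water dropping to 0 °C: 371·4.18·13.2 = 20470 J.
Fully melting the ice requires m_ice L_f = 176·334 = 58784 J.
Since 20470 < 58784 J, not all the ice melts; equilibrium is at 0 °C.
m_melt = 20470 / L_f = 61.29 g.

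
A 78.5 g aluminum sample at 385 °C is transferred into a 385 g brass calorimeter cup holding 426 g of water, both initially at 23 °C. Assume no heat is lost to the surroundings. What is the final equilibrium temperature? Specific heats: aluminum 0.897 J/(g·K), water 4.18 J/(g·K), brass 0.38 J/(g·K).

T_f ≈ 35.8 °C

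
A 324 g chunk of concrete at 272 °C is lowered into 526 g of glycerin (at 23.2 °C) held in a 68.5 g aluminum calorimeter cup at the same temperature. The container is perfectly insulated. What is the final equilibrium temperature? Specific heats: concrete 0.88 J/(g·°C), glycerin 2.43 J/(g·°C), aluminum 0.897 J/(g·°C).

Setting the total heat transfer to zero:
324·0.88·(T − 272) + 526·2.43·(T − 23.2) + 68.5·0.897·(T − 23.2) = 0
1624.7 T = 108632
T ≈ 66.86 °C

T_f ≈ 66.9 °C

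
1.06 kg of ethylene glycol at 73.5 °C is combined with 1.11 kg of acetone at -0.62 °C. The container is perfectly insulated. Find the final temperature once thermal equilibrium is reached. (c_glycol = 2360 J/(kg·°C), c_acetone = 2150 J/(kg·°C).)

T_f = Σ m_i c_i T_i / Σ m_i c_i:
T_f = (2501.6×73.5 + 2386.5×(-0.62)) / (2501.6 + 2386.5)
    = 182388 / 4888.1 ≈ 37.31 °C

T_f ≈ 37.3 °C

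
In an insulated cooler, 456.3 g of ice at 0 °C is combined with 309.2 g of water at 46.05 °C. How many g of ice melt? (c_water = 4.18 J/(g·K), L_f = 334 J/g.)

m_melted ≈ 178 g

Heat available from the water dropping to 0 °C: 309.2·4.18·46.05 = 59518 J.
Fully melting the ice requires m_ice L_f = 456.3·334 = 152404 J.
That's not enough to melt it all — equilibrium is at 0 °C with ice remaining.
Mass melted = 59518/334 ≈ 178.2 g.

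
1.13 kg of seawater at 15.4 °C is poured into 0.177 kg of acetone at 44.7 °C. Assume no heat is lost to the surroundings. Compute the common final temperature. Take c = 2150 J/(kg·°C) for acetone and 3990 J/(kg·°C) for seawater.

With ΣQ=0 the equilibrium temperature is the m·c-weighted mean:
T_f = (380.55·44.7 + 4508.7·15.4) / (380.55 + 4508.7)
    = 86445 / 4889.2 ≈ 17.68 °C

T_f ≈ 17.7 °C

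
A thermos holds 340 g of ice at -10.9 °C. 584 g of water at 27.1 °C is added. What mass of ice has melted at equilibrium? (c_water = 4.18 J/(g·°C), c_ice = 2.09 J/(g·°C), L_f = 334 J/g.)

Heat available from the water dropping to 0 °C: 584×4.18×27.1 = 66154 J.
Warming the ice to 0 °C takes 340×2.09×10.9 = 7745.5 J, leaving 58409 J for melting.
Melting all 340 g of ice would need 340×334 = 113560 J.
That's not enough to melt it all — equilibrium is at 0 °C with ice remaining.
m_melted×334 = 58409  ⇒  m_melted ≈ 174.9 g.

m_melted ≈ 175 g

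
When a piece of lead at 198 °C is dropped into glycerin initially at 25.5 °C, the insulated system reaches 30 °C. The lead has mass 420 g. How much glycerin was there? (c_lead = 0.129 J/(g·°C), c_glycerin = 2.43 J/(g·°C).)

Net heat exchanged in the isolated system is zero:
420·0.129·(30 − 198) + m·2.43·(30 − 25.5) = 0
10.94 m = 9102.2
m = 9102.2/10.94 ≈ 832.4 g

m ≈ 832 g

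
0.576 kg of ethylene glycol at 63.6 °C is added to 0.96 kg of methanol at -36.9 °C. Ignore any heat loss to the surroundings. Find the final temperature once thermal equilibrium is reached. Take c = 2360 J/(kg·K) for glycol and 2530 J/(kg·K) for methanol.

T_f ≈ -0.8 °C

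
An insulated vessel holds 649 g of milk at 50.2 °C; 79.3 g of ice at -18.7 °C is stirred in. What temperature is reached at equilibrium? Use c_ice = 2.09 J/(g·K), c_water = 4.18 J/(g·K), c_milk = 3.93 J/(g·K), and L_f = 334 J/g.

T_f ≈ 34.2 °C

Energy conservation, ΣQ = 0:
warm ice to 0 °C: 79.3×2.09×(0 − (-18.7)) = 3099.3; latent heat to melt: 79.3×334 = 26486; meltwater 0→T: 79.3×4.18×T = 331.47 T; milk cools: 649×3.93×(T − 50.2) = 2550.6(T − 50.2)
2882 T = 128039 − 29585 = 98453
T ≈ 34.16 °C. Since T > 0 °C, the all-ice-melts assumption holds.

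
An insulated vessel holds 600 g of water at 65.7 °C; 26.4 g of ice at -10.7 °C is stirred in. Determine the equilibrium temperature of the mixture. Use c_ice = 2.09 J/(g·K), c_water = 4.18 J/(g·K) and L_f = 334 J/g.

Energy balance with sensible and latent terms:
warm ice to 0 °C: 26.4·2.09·(0 − (-10.7)) = 590.38
  fusion: m_ice L_f = 26.4·334 = 8817.6
  warm the meltwater: 110.35 T
  water: 2508(T − 65.7)
2618.4 T = 164776 − 9408 = 155368
T ≈ 59.34 °C (positive, so assuming full melt was valid).

T_f ≈ 59.3 °C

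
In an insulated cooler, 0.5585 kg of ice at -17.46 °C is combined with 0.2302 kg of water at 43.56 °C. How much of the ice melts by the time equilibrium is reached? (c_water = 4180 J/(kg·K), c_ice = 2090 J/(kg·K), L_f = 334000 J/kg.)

m_melted ≈ 0.0645 kg

Water can give up m c ΔT = 0.2302·4180·43.56 = 41915 J before reaching 0 °C.
Warming the ice to 0 °C takes 0.5585·2090·17.46 = 20380 J, leaving 21535 J for melting.
Melting all 0.5585 kg of ice would need 0.5585·334000 = 186539 J.
21535 J < 186539 J, so only part of the ice melts and the system sits at 0 °C.
m_melted·334000 = 21535  ⇒  m_melted ≈ 0.06447 kg.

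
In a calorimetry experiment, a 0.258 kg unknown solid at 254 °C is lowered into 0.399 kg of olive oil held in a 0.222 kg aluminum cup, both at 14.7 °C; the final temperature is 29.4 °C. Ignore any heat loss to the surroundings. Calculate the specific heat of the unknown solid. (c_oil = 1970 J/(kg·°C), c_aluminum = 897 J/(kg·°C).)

Taking heat into each body as positive, Σ m c ΔT = 0:
0.258·c·(29.4 − 254) + 0.399·1970·(29.4 − 14.7) + 0.222·897·(29.4 − 14.7) = 0
-57.95 c = -14482
c = -14482/-57.95 ≈ 249.9 J/(kg·°C)

c ≈ 250 J/(kg·°C)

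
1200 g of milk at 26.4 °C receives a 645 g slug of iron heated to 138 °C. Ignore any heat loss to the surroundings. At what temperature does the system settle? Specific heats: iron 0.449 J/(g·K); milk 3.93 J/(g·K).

With ΣQ=0 the equilibrium temperature is the m·c-weighted mean:
T_f = (289.61·138 + 4716·26.4) / (289.61 + 4716)
    = 164468 / 5005.6 ≈ 32.86 °C

T_f ≈ 32.9 °C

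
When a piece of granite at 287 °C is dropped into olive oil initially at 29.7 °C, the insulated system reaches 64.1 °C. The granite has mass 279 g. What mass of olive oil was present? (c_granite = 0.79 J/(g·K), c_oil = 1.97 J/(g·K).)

m ≈ 725 g

Heat lost by the granite = heat gained by the oil:
279×0.79×(287 − 64.1) = m×1.97×(64.1 − 29.7)
67.77 m = 49129  ⇒  m ≈ 725 g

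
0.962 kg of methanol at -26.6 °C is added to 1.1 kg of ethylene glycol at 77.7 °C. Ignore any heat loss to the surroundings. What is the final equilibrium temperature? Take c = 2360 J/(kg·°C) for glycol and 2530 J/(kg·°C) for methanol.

T_f ≈ 27.2 °C

With ΣQ=0 the equilibrium temperature is the m·c-weighted mean:
T_f = (2596·77.7 + 2433.9·(-26.6)) / (2596 + 2433.9)
    = 136969 / 5029.9 ≈ 27.23 °C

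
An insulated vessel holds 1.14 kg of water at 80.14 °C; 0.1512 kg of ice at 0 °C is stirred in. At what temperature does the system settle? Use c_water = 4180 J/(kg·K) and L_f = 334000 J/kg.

Net heat exchanged in the isolated system is zero:
fusion: m_ice L_f = 0.1512×334000 = 50501
  warm the meltwater: 632.02 T
  water: 4765.2(T − 80.14)
5397.2 T = 381883 − 50501 = 331382
T ≈ 61.40 °C. Since T > 0 °C, the all-ice-melts assumption holds.

T_f ≈ 61.4 °C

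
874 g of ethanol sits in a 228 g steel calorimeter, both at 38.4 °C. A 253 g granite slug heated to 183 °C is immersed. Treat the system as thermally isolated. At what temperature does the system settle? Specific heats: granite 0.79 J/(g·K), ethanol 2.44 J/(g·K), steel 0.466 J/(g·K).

T_f ≈ 50.3 °C

Conservation of energy gives ΣQ = 0:
253×0.79×(T − 183) + 874×2.44×(T − 38.4) + 228×0.466×(T − 38.4) = 0
199.87(T − 183) + 2132.6(T − 38.4) + 106.25(T − 38.4) = 0
(199.87 + 2132.6 + 106.25) T = 199.87×183 + 2132.6×38.4 + 106.25×38.4
T ≈ 50.25 °C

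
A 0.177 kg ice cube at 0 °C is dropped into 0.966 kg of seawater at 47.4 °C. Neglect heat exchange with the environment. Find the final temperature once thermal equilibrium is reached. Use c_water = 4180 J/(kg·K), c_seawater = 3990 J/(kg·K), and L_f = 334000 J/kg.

T_f ≈ 26.9 °C

Setting the total heat transfer to zero:
melt ice: 0.177·334000 = 59118
  meltwater 0→T: 0.177·4180·T = 739.86 T
  seawater: 3854.3(T − 47.4)
4594.2 T = 182696 − 59118 = 123578
T ≈ 26.90 °C — above 0 °C, consistent with complete melting.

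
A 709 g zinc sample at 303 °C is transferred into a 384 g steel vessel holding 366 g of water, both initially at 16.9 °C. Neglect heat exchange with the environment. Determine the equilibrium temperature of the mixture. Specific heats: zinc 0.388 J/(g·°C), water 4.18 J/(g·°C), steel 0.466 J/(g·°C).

With ΣQ=0 the equilibrium temperature is the m·c-weighted mean:
T_f = (275.09×303 + 1529.9×16.9 + 178.94×16.9) / (275.09 + 1529.9 + 178.94)
    = 112232 / 1983.9 ≈ 56.57 °C

T_f ≈ 56.6 °C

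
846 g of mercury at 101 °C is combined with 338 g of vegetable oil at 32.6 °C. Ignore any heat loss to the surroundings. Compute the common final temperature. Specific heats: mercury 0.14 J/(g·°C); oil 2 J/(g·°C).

T_f ≈ 42.8 °C

Setting the total heat transfer to zero:
846*0.14*(T − 101) + 338*2*(T − 32.6) = 0
118.44(T − 101) + 676(T − 32.6) = 0
(118.44 + 676) T = 118.44*101 + 676*32.6
T = 34000 / 794.44 = 42.8 °C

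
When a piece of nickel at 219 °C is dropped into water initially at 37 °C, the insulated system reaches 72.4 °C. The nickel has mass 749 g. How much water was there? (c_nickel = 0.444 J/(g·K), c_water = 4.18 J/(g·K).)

|Q_nickel| = |Q_water|:
749×0.444×(219 − 72.4) = m×4.18×(72.4 − 37)
147.97 m = 48753  ⇒  m ≈ 329.5 g

m ≈ 329 g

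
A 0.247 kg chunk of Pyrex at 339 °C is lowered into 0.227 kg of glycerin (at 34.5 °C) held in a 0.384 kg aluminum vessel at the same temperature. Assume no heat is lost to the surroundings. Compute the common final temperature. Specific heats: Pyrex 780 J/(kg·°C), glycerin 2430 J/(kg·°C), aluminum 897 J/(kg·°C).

Net heat exchanged in the isolated system is zero:
0.247×780×(T − 339) + 0.227×2430×(T − 34.5) + 0.384×897×(T − 34.5) = 0
192.66(T − 339) + 551.61(T − 34.5) + 344.45(T − 34.5) = 0
1088.7 T = 96226
T ≈ 88.38 °C

T_f ≈ 88.4 °C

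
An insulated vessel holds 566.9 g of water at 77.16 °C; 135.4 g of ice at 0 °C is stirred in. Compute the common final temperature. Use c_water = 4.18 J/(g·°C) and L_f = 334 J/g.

T_f ≈ 46.9 °C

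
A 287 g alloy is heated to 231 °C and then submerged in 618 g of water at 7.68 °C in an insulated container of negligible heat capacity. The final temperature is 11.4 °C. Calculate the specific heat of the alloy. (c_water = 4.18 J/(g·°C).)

c ≈ 0.152 J/(g·°C)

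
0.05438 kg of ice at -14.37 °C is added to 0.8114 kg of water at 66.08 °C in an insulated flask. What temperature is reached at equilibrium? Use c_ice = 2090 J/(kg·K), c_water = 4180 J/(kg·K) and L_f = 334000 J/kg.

Taking heat into each body as positive, Σ m c ΔT = 0:
warm ice to 0 °C: 0.05438×2090×(0 − (-14.37)) = 1633.2; melt ice: 0.05438×334000 = 18163; warm the meltwater: 227.31 T; water: 3391.7(T − 66.08)
3619 T = 224120 − 19796 = 204324
T ≈ 56.46 °C (positive, so assuming full melt was valid).

T_f ≈ 56.5 °C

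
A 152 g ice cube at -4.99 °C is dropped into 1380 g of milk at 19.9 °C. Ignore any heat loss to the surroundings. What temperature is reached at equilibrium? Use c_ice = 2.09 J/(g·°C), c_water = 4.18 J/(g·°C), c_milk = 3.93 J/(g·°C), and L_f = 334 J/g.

T_f ≈ 9.2 °C

Conservation of energy gives ΣQ = 0:
ice -4.99→0 °C: 152·2.09·4.99 = 1585.2
  fusion: m_ice L_f = 152·334 = 50768
  warm the meltwater: 635.36 T
  milk cools: 1380·3.93·(T − 19.9) = 5423.4(T − 19.9)
6058.8 T = 107926 − 52353 = 55572
T ≈ 9.17 °C — above 0 °C, consistent with complete melting.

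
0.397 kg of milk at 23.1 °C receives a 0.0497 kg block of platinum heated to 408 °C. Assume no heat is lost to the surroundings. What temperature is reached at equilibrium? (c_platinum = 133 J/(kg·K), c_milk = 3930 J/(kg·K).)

Heat gained plus heat lost sum to zero:
0.0497×133×(T − 408) + 0.397×3930×(T − 23.1) = 0
1566.8 T = 38738
T = 38738 / 1566.8 = 24.7 °C

T_f ≈ 24.7 °C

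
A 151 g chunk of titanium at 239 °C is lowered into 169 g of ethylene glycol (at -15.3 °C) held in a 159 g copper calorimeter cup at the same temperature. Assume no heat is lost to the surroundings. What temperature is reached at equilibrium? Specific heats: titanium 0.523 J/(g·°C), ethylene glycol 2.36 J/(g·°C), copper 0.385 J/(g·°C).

Heat gained plus heat lost sum to zero:
151×0.523×(T − 239) + 169×2.36×(T − (-15.3)) + 159×0.385×(T − (-15.3)) = 0
78.97(T − 239) + 398.84(T − (-15.3)) + 61.22(T − (-15.3)) = 0
(78.97 + 398.84 + 61.22) T = 78.97×239 + 398.84×(-15.3) + 61.22×(-15.3)
T = 11836 / 539.03 = 22 °C

T_f ≈ 22.0 °C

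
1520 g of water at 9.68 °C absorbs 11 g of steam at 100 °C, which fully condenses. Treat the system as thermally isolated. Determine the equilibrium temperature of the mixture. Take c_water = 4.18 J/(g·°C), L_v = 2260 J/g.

T_f ≈ 14.2 °C

Let T be the final temperature. ΣQ_i = 0:
steam→water at 100 °C releases m L_v = 11·2260 = 24860
  condensate cools 100→T: 11·4.18·(T − 100) = 45.98(T − 100)
  water warms: 1520·4.18·(T − 9.68) = 6353.6(T − 9.68)
6399.6 T = 24860 + 4598 + 61503 = 90961
T ≈ 14.21 °C — below 100 °C, confirming all the steam condensed.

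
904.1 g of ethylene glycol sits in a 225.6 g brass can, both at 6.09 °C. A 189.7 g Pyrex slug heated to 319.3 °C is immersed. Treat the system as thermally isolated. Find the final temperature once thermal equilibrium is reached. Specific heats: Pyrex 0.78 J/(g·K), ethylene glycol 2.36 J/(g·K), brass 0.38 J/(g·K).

T_f ≈ 25.7 °C

Let T be the final temperature. ΣQ_i = 0:
189.7·0.78·(T − 319.3) + 904.1·2.36·(T − 6.09) + 225.6·0.38·(T − 6.09) = 0
147.97(T − 319.3) + 2133.7(T − 6.09) + 85.73(T − 6.09) = 0
(147.97 + 2133.7 + 85.73) T = 147.97·319.3 + 2133.7·6.09 + 85.73·6.09
T = 60762/2367.4 ≈ 25.67 °C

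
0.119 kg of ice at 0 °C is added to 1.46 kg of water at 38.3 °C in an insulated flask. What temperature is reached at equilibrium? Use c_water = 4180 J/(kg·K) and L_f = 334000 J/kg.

T_f ≈ 29.4 °C

Energy balance with sensible and latent terms:
melt ice: 0.119×334000 = 39746
  meltwater 0→T: 0.119×4180×T = 497.42 T
  water: 6102.8(T − 38.3)
6600.2 T = 233737 − 39746 = 193991
T ≈ 29.39 °C. Since T > 0 °C, the all-ice-melts assumption holds.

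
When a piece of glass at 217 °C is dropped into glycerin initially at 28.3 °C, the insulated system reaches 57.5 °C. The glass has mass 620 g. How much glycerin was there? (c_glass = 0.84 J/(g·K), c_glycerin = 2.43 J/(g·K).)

m ≈ 1170 g

|Q_glass| = |Q_glycerin|:
620×0.84×(217 − 57.5) = m×2.43×(57.5 − 28.3)
70.96 m = 83068  ⇒  m ≈ 1171 g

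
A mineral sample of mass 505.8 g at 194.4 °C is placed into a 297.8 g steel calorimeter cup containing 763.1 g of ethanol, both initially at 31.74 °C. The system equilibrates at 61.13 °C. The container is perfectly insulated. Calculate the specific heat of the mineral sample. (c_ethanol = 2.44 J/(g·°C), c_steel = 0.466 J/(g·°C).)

Net heat exchanged in the isolated system is zero:
505.8×c×(61.13 − 194.4) + 763.1×2.44×(61.13 − 31.74) + 297.8×0.466×(61.13 − 31.74) = 0
-67408 c = -58802
c = -58802/-67408 ≈ 0.8723 J/(g·°C)

c ≈ 0.872 J/(g·°C)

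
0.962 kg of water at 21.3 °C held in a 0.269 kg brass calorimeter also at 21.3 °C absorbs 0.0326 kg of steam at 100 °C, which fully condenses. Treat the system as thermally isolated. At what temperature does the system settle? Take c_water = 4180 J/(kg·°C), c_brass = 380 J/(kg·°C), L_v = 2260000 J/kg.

Setting the total heat transfer to zero:
steam→water at 100 °C releases m L_v = 0.0326×2260000 = 73676
  condensed water 100 °C→T: 136.27(T − 100)
  water warms: 0.962×4180×(T − 21.3) = 4021.2(T − 21.3)
  cup: 102.22(T − 21.3)
4259.6 T = 73676 + 13627 + 87828 = 175131
T ≈ 41.11 °C — below 100 °C, confirming all the steam condensed.

T_f ≈ 41.1 °C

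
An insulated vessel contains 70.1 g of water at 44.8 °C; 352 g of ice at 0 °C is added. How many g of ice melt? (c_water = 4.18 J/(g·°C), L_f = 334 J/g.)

m_melted ≈ 39.3 g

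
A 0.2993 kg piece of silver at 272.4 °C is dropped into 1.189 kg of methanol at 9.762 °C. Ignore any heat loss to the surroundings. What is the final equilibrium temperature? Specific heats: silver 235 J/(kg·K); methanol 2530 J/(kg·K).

With ΣQ=0 the equilibrium temperature is the m·c-weighted mean:
T_f = (70.34·272.4 + 3008.2·9.762) / (70.34 + 3008.2)
    = 48525 / 3078.5 ≈ 15.76 °C

T_f ≈ 15.8 °C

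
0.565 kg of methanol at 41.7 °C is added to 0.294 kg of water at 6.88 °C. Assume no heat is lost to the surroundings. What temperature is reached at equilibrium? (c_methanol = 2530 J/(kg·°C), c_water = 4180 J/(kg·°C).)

Setting the total heat transfer to zero:
0.565×2530×(T − 41.7) + 0.294×4180×(T − 6.88) = 0
1429.4(T − 41.7) + 1228.9(T − 6.88) = 0
2658.4 T = 68063
T = 68063 / 2658.4 = 25.6 °C

T_f ≈ 25.6 °C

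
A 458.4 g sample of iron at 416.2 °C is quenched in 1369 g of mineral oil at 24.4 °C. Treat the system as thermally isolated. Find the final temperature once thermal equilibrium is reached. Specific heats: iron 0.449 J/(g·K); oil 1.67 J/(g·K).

|Q_iron| = |Q_oil|:
458.4×0.449×(416.2 − T) = 1369×1.67×(T − 24.4)
205.82(416.2 − T) = 2286.2(T − 24.4)
2492.1 T = 141447  ⇒  T ≈ 56.76 °C

T_f ≈ 56.8 °C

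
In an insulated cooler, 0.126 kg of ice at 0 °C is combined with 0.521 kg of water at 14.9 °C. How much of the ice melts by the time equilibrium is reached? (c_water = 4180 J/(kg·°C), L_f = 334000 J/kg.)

m_melted ≈ 0.0972 kg

Heat available from the water dropping to 0 °C: 0.521·4180·14.9 = 32449 J.
To melt every bit of ice: 0.126·334000 = 42084 J.
Since 32449 < 42084 J, not all the ice melts; equilibrium is at 0 °C.
Mass melted = 32449/334000 ≈ 0.09715 kg.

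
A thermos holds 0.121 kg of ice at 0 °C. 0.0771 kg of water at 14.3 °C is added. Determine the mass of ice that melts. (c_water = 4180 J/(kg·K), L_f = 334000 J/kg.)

m_melted ≈ 0.0138 kg

Water can give up m c ΔT = 0.0771·4180·14.3 = 4608.6 J before reaching 0 °C.
To melt every bit of ice: 0.121·334000 = 40414 J.
4608.6 J < 40414 J, so only part of the ice melts and the system sits at 0 °C.
m_melt = 4608.6 / L_f = 0.0138 kg.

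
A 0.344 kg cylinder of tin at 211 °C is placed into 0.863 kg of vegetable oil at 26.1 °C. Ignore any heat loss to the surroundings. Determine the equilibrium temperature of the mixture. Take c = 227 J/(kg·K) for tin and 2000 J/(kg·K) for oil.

T_f ≈ 34.1 °C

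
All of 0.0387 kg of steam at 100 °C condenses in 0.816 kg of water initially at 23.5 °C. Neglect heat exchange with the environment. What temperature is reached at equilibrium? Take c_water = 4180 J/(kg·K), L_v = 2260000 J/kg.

Energy balance with sensible and latent terms:
steam→water at 100 °C releases m L_v = 0.0387·2260000 = 87462
  condensed water 100 °C→T: 161.77(T − 100)
  water warms: 0.816·4180·(T − 23.5) = 3410.9(T − 23.5)
3572.6 T = 87462 + 16177 + 80156 = 183794
T ≈ 51.44 °C (< 100 °C, so full condensation is consistent).

T_f ≈ 51.4 °C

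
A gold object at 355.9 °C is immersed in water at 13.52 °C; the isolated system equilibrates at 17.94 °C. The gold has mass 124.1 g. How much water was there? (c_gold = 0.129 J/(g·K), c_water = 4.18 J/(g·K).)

|Q_gold| = |Q_water|:
124.1·0.129·(355.9 − 17.94) = m·4.18·(17.94 − 13.52)
18.48 m = 5410.4  ⇒  m ≈ 292.8 g

m ≈ 293 g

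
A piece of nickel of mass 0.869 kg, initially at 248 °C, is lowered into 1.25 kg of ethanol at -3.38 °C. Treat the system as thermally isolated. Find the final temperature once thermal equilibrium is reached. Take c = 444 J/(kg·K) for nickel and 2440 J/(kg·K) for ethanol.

Net heat exchanged in the isolated system is zero:
0.869*444*(T − 248) + 1.25*2440*(T − (-3.38)) = 0
3435.8 T = 85378
T ≈ 24.85 °C

T_f ≈ 24.8 °C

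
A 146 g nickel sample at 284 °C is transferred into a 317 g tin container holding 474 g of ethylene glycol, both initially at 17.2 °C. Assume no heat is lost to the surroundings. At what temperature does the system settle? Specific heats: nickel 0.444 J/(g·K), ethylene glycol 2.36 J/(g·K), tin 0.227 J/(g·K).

With ΣQ=0 the equilibrium temperature is the m·c-weighted mean:
T_f = (64.82·284 + 1118.6·17.2 + 71.96·17.2) / (64.82 + 1118.6 + 71.96)
    = 38888 / 1255.4 ≈ 30.98 °C

T_f ≈ 31.0 °C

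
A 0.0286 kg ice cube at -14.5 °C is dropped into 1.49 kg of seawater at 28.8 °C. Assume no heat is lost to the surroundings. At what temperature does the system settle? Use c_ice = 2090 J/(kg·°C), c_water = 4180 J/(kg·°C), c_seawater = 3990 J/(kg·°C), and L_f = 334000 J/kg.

Energy balance with sensible and latent terms:
warm ice to 0 °C: 0.0286·2090·(0 − (-14.5)) = 866.72; melt ice: 0.0286·334000 = 9552.4; meltwater 0→T: 0.0286·4180·T = 119.55 T; seawater cools: 1.49·3990·(T − 28.8) = 5945.1(T − 28.8)
6064.6 T = 171219 − 10419 = 160800
T ≈ 26.51 °C. Since T > 0 °C, the all-ice-melts assumption holds.

T_f ≈ 26.5 °C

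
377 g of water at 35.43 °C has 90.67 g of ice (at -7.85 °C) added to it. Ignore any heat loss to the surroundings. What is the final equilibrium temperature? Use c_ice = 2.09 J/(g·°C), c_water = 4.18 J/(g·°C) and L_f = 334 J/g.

T_f ≈ 12.3 °C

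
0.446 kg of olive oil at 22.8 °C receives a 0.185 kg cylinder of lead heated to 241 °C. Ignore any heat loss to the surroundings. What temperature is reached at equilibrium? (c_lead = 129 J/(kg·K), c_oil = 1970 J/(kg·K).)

T_f ≈ 28.6 °C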